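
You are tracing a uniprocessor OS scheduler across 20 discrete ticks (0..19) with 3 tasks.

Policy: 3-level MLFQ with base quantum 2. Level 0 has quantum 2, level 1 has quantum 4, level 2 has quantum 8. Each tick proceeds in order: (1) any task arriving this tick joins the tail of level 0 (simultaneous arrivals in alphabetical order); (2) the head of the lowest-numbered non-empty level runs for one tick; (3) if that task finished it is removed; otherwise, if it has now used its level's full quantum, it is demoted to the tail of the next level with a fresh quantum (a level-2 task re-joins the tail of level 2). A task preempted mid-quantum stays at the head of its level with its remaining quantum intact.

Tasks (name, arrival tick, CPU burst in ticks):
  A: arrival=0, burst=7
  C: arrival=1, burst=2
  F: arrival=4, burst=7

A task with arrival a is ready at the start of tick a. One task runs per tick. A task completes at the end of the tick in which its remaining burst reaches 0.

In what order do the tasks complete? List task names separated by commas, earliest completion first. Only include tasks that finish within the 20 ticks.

completion order = C, A, F

t=0: L0/L1/L2 = A/-/- → run A
t=1: L0/L1/L2 = AC/-/- → run A
t=2: L0/L1/L2 = C/A/- → run C
t=3: L0/L1/L2 = C/A/- → run C
t=4: L0/L1/L2 = F/A/- → run F
t=5: L0/L1/L2 = F/A/- → run F
t=6: L0/L1/L2 = -/AF/- → run A
t=7: L0/L1/L2 = -/AF/- → run A
t=8: L0/L1/L2 = -/AF/- → run A
t=9: L0/L1/L2 = -/AF/- → run A
t=10: L0/L1/L2 = -/F/A → run F
t=11: L0/L1/L2 = -/F/A → run F
t=12: L0/L1/L2 = -/F/A → run F
t=13: L0/L1/L2 = -/F/A → run F
t=14: L0/L1/L2 = -/-/AF → run A
t=15: L0/L1/L2 = -/-/F → run F
t=16: (idle)
t=17: (idle)
t=18: (idle)
t=19: (idle)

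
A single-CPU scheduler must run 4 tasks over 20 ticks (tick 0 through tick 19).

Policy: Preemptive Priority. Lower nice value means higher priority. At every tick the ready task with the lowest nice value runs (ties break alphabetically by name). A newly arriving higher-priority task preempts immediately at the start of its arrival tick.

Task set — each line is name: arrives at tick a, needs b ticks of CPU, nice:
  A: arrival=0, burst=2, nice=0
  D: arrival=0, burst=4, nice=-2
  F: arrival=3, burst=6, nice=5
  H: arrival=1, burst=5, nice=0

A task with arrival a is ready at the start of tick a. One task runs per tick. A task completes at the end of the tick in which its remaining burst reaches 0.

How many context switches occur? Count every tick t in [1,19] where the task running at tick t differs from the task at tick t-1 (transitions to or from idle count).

t=0: ready={A,D} → run D
t=1: ready={A,D,H} → run D
t=2: ready={A,D,H} → run D
t=3: ready={A,D,F,H} → run D
t=4: ready={A,F,H} → run A
t=5: ready={A,F,H} → run A
t=6: ready={F,H} → run H
t=7: ready={F,H} → run H
t=8: ready={F,H} → run H
t=9: ready={F,H} → run H
t=10: ready={F,H} → run H
t=11: ready={F} → run F
t=12: ready={F} → run F
t=13: ready={F} → run F
t=14: ready={F} → run F
t=15: ready={F} → run F
t=16: ready={F} → run F
t=17: (idle)
t=18: (idle)
t=19: (idle)

context switches = 4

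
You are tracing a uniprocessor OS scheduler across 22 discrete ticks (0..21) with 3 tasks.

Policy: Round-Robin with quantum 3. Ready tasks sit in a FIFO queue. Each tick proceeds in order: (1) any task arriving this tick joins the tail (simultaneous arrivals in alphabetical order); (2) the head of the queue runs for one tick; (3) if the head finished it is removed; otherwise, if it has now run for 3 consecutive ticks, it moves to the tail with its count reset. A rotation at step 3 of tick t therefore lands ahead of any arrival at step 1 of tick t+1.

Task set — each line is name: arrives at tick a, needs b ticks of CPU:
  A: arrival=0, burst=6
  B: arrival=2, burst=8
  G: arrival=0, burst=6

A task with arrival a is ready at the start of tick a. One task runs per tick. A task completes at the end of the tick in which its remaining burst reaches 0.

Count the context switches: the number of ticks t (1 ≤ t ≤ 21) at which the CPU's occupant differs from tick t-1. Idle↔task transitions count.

context switches = 6

t=0: queue=[A,G] q_used=0 → run A
t=1: queue=[A,G] q_used=1 → run A
t=2: queue=[A,G,B] q_used=2 → run A
t=3: queue=[G,B,A] q_used=0 → run G
t=4: queue=[G,B,A] q_used=1 → run G
t=5: queue=[G,B,A] q_used=2 → run G
t=6: queue=[B,A,G] q_used=0 → run B
t=7: queue=[B,A,G] q_used=1 → run B
t=8: queue=[B,A,G] q_used=2 → run B
t=9: queue=[A,G,B] q_used=0 → run A
t=10: queue=[A,G,B] q_used=1 → run A
t=11: queue=[A,G,B] q_used=2 → run A
t=12: queue=[G,B] q_used=0 → run G
t=13: queue=[G,B] q_used=1 → run G
t=14: queue=[G,B] q_used=2 → run G
t=15: queue=[B] q_used=0 → run B
t=16: queue=[B] q_used=1 → run B
t=17: queue=[B] q_used=2 → run B
t=18: queue=[B] q_used=0 → run B
t=19: queue=[B] q_used=1 → run B
t=20: (idle)
t=21: (idle)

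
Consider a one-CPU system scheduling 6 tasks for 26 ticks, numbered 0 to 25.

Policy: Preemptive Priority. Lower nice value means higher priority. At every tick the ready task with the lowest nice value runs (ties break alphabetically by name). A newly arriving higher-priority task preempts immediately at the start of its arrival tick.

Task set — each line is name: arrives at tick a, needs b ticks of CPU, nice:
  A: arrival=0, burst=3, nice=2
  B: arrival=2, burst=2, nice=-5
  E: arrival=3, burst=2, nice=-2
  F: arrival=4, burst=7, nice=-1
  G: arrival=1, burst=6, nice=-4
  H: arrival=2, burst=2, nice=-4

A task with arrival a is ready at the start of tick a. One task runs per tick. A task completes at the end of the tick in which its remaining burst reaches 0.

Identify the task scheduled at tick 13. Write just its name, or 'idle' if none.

running at tick 13 = F

t=0: ready={A} → run A
t=1: ready={A,G} → run G
t=2: ready={A,B,G,H} → run B
t=3: ready={A,B,E,G,H} → run B
t=4: ready={A,E,F,G,H} → run G
t=5: ready={A,E,F,G,H} → run G
t=6: ready={A,E,F,G,H} → run G
t=7: ready={A,E,F,G,H} → run G
t=8: ready={A,E,F,G,H} → run G
t=9: ready={A,E,F,H} → run H
t=10: ready={A,E,F,H} → run H
t=11: ready={A,E,F} → run E
t=12: ready={A,E,F} → run E
t=13: ready={A,F} → run F
t=14: ready={A,F} → run F
t=15: ready={A,F} → run F
t=16: ready={A,F} → run F
t=17: ready={A,F} → run F
t=18: ready={A,F} → run F
t=19: ready={A,F} → run F
t=20: ready={A} → run A
t=21: ready={A} → run A
t=22: (idle)
t=23: (idle)
t=24: (idle)
t=25: (idle)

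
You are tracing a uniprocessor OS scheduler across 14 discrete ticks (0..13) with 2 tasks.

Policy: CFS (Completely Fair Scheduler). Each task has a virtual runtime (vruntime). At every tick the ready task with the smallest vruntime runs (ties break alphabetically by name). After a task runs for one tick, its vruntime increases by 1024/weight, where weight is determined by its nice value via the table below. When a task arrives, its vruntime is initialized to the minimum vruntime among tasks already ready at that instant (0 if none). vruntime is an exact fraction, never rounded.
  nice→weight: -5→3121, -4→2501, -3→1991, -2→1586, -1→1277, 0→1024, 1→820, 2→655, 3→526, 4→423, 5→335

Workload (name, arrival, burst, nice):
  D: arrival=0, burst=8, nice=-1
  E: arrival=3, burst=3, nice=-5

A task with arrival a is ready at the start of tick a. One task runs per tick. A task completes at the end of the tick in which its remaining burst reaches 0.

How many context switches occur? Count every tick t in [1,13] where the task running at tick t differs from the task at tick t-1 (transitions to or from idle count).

context switches = 3

t=0: vr[D=0] → run D
t=1: vr[D=1024/1277] → run D
t=2: vr[D=2048/1277] → run D
t=3: vr[D=3072/1277 E=3072/1277] → run D
t=4: vr[D=4096/1277 E=3072/1277] → run E
t=5: vr[D=4096/1277 E=10895360/3985517] → run E
t=6: vr[D=4096/1277 E=12203008/3985517] → run E
t=7: vr[D=4096/1277] → run D
t=8: vr[D=5120/1277] → run D
t=9: vr[D=6144/1277] → run D
t=10: vr[D=7168/1277] → run D
t=11: (idle)
t=12: (idle)
t=13: (idle)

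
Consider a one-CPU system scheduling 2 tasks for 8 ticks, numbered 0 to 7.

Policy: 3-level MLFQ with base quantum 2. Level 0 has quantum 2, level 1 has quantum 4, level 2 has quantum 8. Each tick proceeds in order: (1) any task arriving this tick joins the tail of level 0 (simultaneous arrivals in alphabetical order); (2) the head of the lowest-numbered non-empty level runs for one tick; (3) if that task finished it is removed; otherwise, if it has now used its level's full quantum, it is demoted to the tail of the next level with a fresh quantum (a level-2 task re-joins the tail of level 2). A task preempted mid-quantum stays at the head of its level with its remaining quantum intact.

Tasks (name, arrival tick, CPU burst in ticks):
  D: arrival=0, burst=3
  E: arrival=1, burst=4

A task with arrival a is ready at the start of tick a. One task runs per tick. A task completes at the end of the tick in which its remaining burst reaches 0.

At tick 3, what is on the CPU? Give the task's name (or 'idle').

running at tick 3 = E

t=0: L0/L1/L2 = D/-/- → run D
t=1: L0/L1/L2 = DE/-/- → run D
t=2: L0/L1/L2 = E/D/- → run E
t=3: L0/L1/L2 = E/D/- → run E
t=4: L0/L1/L2 = -/DE/- → run D
t=5: L0/L1/L2 = -/E/- → run E
t=6: L0/L1/L2 = -/E/- → run E
t=7: (idle)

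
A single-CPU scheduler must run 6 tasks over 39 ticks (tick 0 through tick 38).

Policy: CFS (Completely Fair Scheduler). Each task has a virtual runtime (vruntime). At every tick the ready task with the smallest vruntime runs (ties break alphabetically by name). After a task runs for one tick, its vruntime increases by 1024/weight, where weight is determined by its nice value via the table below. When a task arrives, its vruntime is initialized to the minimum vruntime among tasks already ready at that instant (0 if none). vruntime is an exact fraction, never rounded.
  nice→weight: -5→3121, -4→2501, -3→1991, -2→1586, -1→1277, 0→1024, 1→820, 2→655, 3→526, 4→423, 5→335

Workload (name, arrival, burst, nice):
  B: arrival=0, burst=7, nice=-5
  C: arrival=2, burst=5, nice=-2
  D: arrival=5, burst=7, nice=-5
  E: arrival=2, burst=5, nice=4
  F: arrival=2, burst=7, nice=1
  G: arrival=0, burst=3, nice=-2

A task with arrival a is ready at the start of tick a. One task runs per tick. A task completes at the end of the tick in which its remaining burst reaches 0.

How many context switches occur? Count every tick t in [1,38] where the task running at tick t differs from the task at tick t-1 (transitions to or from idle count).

t=0: vr[B=0 G=0] → run B
t=1: vr[B=1024/3121 G=0] → run G
t=2: vr[B=1024/3121 C=1024/3121 E=1024/3121 F=1024/3121 G=512/793] → run B
t=3: vr[B=2048/3121 C=1024/3121 E=1024/3121 F=1024/3121 G=512/793] → run C
t=4: vr[B=2048/3121 C=2409984/2474953 E=1024/3121 F=1024/3121 G=512/793] → run E
t=5: vr[B=2048/3121 C=2409984/2474953 D=1024/3121 E=3629056/1320183 F=1024/3121 G=512/793] → run D
t=6: vr[B=2048/3121 C=2409984/2474953 D=2048/3121 E=3629056/1320183 F=1024/3121 G=512/793] → run F
t=7: vr[B=2048/3121 C=2409984/2474953 D=2048/3121 E=3629056/1320183 F=1008896/639805 G=512/793] → run G
t=8: vr[B=2048/3121 C=2409984/2474953 D=2048/3121 E=3629056/1320183 F=1008896/639805 G=1024/793] → run B
t=9: vr[B=3072/3121 C=2409984/2474953 D=2048/3121 E=3629056/1320183 F=1008896/639805 G=1024/793] → run D
t=10: vr[B=3072/3121 C=2409984/2474953 D=3072/3121 E=3629056/1320183 F=1008896/639805 G=1024/793] → run C
t=11: vr[B=3072/3121 C=4007936/2474953 D=3072/3121 E=3629056/1320183 F=1008896/639805 G=1024/793] → run B
t=12: vr[B=4096/3121 C=4007936/2474953 D=3072/3121 E=3629056/1320183 F=1008896/639805 G=1024/793] → run D
t=13: vr[B=4096/3121 C=4007936/2474953 D=4096/3121 E=3629056/1320183 F=1008896/639805 G=1024/793] → run G
t=14: vr[B=4096/3121 C=4007936/2474953 D=4096/3121 E=3629056/1320183 F=1008896/639805] → run B
t=15: vr[B=5120/3121 C=4007936/2474953 D=4096/3121 E=3629056/1320183 F=1008896/639805] → run D
t=16: vr[B=5120/3121 C=4007936/2474953 D=5120/3121 E=3629056/1320183 F=1008896/639805] → run F
t=17: vr[B=5120/3121 C=4007936/2474953 D=5120/3121 E=3629056/1320183 F=1807872/639805] → run C
t=18: vr[B=5120/3121 C=5605888/2474953 D=5120/3121 E=3629056/1320183 F=1807872/639805] → run B
t=19: vr[B=6144/3121 C=5605888/2474953 D=5120/3121 E=3629056/1320183 F=1807872/639805] → run D
t=20: vr[B=6144/3121 C=5605888/2474953 D=6144/3121 E=3629056/1320183 F=1807872/639805] → run B
t=21: vr[C=5605888/2474953 D=6144/3121 E=3629056/1320183 F=1807872/639805] → run D
t=22: vr[C=5605888/2474953 D=7168/3121 E=3629056/1320183 F=1807872/639805] → run C
t=23: vr[C=7203840/2474953 D=7168/3121 E=3629056/1320183 F=1807872/639805] → run D
t=24: vr[C=7203840/2474953 E=3629056/1320183 F=1807872/639805] → run E
t=25: vr[C=7203840/2474953 E=6824960/1320183 F=1807872/639805] → run F
t=26: vr[C=7203840/2474953 E=6824960/1320183 F=2606848/639805] → run C
t=27: vr[E=6824960/1320183 F=2606848/639805] → run F
t=28: vr[E=6824960/1320183 F=3405824/639805] → run E
t=29: vr[E=3340288/440061 F=3405824/639805] → run F
t=30: vr[E=3340288/440061 F=840960/127961] → run F
t=31: vr[E=3340288/440061 F=5003776/639805] → run E
t=32: vr[E=13216768/1320183 F=5003776/639805] → run F
t=33: vr[E=13216768/1320183] → run E
t=34: (idle)
t=35: (idle)
t=36: (idle)
t=37: (idle)
t=38: (idle)

context switches = 33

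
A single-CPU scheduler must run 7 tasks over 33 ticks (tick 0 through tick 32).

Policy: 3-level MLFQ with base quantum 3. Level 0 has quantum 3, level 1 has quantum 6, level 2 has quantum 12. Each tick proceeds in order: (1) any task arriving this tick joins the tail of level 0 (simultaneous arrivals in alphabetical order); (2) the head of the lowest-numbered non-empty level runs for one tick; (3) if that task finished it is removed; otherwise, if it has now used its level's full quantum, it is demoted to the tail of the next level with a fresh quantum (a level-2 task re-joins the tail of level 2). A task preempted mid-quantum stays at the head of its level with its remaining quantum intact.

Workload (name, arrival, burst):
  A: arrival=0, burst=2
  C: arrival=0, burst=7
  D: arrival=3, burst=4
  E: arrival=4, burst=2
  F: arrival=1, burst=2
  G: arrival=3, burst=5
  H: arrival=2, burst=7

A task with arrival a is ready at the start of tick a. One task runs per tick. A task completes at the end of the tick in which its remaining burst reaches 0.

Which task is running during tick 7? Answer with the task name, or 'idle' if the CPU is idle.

t=0: L0/L1/L2 = AC/-/- → run A
t=1: L0/L1/L2 = ACF/-/- → run A
t=2: L0/L1/L2 = CFH/-/- → run C
t=3: L0/L1/L2 = CFHDG/-/- → run C
t=4: L0/L1/L2 = CFHDGE/-/- → run C
t=5: L0/L1/L2 = FHDGE/C/- → run F
t=6: L0/L1/L2 = FHDGE/C/- → run F
t=7: L0/L1/L2 = HDGE/C/- → run H
t=8: L0/L1/L2 = HDGE/C/- → run H
t=9: L0/L1/L2 = HDGE/C/- → run H
t=10: L0/L1/L2 = DGE/CH/- → run D
t=11: L0/L1/L2 = DGE/CH/- → run D
t=12: L0/L1/L2 = DGE/CH/- → run D
t=13: L0/L1/L2 = GE/CHD/- → run G
t=14: L0/L1/L2 = GE/CHD/- → run G
t=15: L0/L1/L2 = GE/CHD/- → run G
t=16: L0/L1/L2 = E/CHDG/- → run E
t=17: L0/L1/L2 = E/CHDG/- → run E
t=18: L0/L1/L2 = -/CHDG/- → run C
t=19: L0/L1/L2 = -/CHDG/- → run C
t=20: L0/L1/L2 = -/CHDG/- → run C
t=21: L0/L1/L2 = -/CHDG/- → run C
t=22: L0/L1/L2 = -/HDG/- → run H
t=23: L0/L1/L2 = -/HDG/- → run H
t=24: L0/L1/L2 = -/HDG/- → run H
t=25: L0/L1/L2 = -/HDG/- → run H
t=26: L0/L1/L2 = -/DG/- → run D
t=27: L0/L1/L2 = -/G/- → run G
t=28: L0/L1/L2 = -/G/- → run G
t=29: (idle)
t=30: (idle)
t=31: (idle)
t=32: (idle)

running at tick 7 = H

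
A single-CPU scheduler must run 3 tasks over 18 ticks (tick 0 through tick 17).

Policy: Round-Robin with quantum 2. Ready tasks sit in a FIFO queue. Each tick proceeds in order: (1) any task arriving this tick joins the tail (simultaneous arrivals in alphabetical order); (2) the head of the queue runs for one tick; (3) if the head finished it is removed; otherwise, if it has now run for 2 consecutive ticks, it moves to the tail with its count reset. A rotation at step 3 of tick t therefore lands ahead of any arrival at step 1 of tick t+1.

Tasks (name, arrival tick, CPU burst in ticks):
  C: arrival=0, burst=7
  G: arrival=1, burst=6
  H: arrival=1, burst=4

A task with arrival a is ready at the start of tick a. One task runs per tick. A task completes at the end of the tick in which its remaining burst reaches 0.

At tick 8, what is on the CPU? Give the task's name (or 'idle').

running at tick 8 = G

t=0: queue=[C] q_used=0 → run C
t=1: queue=[C,G,H] q_used=1 → run C
t=2: queue=[G,H,C] q_used=0 → run G
t=3: queue=[G,H,C] q_used=1 → run G
t=4: queue=[H,C,G] q_used=0 → run H
t=5: queue=[H,C,G] q_used=1 → run H
t=6: queue=[C,G,H] q_used=0 → run C
t=7: queue=[C,G,H] q_used=1 → run C
t=8: queue=[G,H,C] q_used=0 → run G
t=9: queue=[G,H,C] q_used=1 → run G
t=10: queue=[H,C,G] q_used=0 → run H
t=11: queue=[H,C,G] q_used=1 → run H
t=12: queue=[C,G] q_used=0 → run C
t=13: queue=[C,G] q_used=1 → run C
t=14: queue=[G,C] q_used=0 → run G
t=15: queue=[G,C] q_used=1 → run G
t=16: queue=[C] q_used=0 → run C
t=17: (idle)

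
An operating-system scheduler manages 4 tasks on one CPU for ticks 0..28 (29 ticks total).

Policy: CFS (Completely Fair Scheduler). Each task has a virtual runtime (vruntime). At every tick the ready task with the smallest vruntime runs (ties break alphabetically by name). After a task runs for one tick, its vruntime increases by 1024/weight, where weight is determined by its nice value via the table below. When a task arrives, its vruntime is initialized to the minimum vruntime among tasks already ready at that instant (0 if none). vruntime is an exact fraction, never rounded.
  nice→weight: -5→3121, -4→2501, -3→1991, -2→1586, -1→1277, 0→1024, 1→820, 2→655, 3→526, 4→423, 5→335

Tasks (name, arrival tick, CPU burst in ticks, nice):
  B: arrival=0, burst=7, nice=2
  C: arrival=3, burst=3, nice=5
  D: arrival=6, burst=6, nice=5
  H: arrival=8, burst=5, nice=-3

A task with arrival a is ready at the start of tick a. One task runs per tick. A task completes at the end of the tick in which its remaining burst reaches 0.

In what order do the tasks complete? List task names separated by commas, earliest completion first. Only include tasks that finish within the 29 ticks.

completion order = B, H, C, D

t=0: vr[B=0] → run B
t=1: vr[B=1024/655] → run B
t=2: vr[B=2048/655] → run B
t=3: vr[B=3072/655 C=3072/655] → run B
t=4: vr[B=4096/655 C=3072/655] → run C
t=5: vr[B=4096/655 C=339968/43885] → run B
t=6: vr[B=1024/131 C=339968/43885 D=339968/43885] → run C
t=7: vr[B=1024/131 C=474112/43885 D=339968/43885] → run D
t=8: vr[B=1024/131 C=474112/43885 D=474112/43885 H=1024/131] → run B
t=9: vr[B=6144/655 C=474112/43885 D=474112/43885 H=1024/131] → run H
t=10: vr[B=6144/655 C=474112/43885 D=474112/43885 H=2172928/260821] → run H
t=11: vr[B=6144/655 C=474112/43885 D=474112/43885 H=2307072/260821] → run H
t=12: vr[B=6144/655 C=474112/43885 D=474112/43885 H=2441216/260821] → run H
t=13: vr[B=6144/655 C=474112/43885 D=474112/43885 H=2575360/260821] → run B
t=14: vr[C=474112/43885 D=474112/43885 H=2575360/260821] → run H
t=15: vr[C=474112/43885 D=474112/43885] → run C
t=16: vr[D=474112/43885] → run D
t=17: vr[D=608256/43885] → run D
t=18: vr[D=148480/8777] → run D
t=19: vr[D=876544/43885] → run D
t=20: vr[D=1010688/43885] → run D
t=21: (idle)
t=22: (idle)
t=23: (idle)
t=24: (idle)
t=25: (idle)
t=26: (idle)
t=27: (idle)
t=28: (idle)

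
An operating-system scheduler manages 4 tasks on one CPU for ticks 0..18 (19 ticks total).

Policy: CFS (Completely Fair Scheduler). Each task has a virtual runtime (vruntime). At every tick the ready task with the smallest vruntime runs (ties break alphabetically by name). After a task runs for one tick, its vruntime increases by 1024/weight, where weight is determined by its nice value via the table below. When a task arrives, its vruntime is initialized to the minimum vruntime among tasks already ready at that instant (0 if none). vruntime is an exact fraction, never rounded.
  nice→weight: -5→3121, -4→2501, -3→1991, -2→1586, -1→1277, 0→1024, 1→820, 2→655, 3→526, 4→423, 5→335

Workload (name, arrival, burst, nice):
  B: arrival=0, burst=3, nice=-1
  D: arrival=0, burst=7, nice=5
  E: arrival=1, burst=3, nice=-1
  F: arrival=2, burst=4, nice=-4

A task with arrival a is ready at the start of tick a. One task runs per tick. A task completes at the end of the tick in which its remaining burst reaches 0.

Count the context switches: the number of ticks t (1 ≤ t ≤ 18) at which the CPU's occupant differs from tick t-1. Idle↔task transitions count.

context switches = 10

t=0: vr[B=0 D=0] → run B
t=1: vr[B=1024/1277 D=0 E=0] → run D
t=2: vr[B=1024/1277 D=1024/335 E=0 F=0] → run E
t=3: vr[B=1024/1277 D=1024/335 E=1024/1277 F=0] → run F
t=4: vr[B=1024/1277 D=1024/335 E=1024/1277 F=1024/2501] → run F
t=5: vr[B=1024/1277 D=1024/335 E=1024/1277 F=2048/2501] → run B
t=6: vr[B=2048/1277 D=1024/335 E=1024/1277 F=2048/2501] → run E
t=7: vr[B=2048/1277 D=1024/335 E=2048/1277 F=2048/2501] → run F
t=8: vr[B=2048/1277 D=1024/335 E=2048/1277 F=3072/2501] → run F
t=9: vr[B=2048/1277 D=1024/335 E=2048/1277] → run B
t=10: vr[D=1024/335 E=2048/1277] → run E
t=11: vr[D=1024/335] → run D
t=12: vr[D=2048/335] → run D
t=13: vr[D=3072/335] → run D
t=14: vr[D=4096/335] → run D
t=15: vr[D=1024/67] → run D
t=16: vr[D=6144/335] → run D
t=17: (idle)
t=18: (idle)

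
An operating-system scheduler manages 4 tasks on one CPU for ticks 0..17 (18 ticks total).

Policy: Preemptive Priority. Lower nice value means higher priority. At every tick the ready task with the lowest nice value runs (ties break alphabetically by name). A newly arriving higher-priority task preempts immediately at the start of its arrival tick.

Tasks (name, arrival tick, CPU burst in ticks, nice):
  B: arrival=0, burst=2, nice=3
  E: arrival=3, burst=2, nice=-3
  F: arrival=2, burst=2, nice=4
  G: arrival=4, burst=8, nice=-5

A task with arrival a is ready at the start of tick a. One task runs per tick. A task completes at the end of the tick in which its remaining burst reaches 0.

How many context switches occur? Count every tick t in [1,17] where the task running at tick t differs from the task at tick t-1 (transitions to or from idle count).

context switches = 6

t=0: ready={B} → run B
t=1: ready={B} → run B
t=2: ready={F} → run F
t=3: ready={E,F} → run E
t=4: ready={E,F,G} → run G
t=5: ready={E,F,G} → run G
t=6: ready={E,F,G} → run G
t=7: ready={E,F,G} → run G
t=8: ready={E,F,G} → run G
t=9: ready={E,F,G} → run G
t=10: ready={E,F,G} → run G
t=11: ready={E,F,G} → run G
t=12: ready={E,F} → run E
t=13: ready={F} → run F
t=14: (idle)
t=15: (idle)
t=16: (idle)
t=17: (idle)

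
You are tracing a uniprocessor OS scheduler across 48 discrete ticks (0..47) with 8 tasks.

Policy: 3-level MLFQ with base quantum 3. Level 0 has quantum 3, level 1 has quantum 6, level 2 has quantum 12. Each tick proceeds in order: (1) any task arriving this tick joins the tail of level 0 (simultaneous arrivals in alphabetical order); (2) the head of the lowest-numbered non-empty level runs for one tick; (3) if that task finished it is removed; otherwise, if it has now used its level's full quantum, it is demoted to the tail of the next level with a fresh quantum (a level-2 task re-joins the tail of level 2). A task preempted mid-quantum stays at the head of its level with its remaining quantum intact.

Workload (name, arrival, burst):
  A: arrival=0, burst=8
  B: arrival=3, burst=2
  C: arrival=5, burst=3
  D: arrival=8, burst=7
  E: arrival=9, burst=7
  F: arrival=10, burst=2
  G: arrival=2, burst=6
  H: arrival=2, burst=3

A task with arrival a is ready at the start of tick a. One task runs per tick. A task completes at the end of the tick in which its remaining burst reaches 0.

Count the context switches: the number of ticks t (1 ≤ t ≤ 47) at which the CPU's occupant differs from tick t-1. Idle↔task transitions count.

context switches = 12

t=0: L0/L1/L2 = A/-/- → run A
t=1: L0/L1/L2 = A/-/- → run A
t=2: L0/L1/L2 = AGH/-/- → run A
t=3: L0/L1/L2 = GHB/A/- → run G
t=4: L0/L1/L2 = GHB/A/- → run G
t=5: L0/L1/L2 = GHBC/A/- → run G
t=6: L0/L1/L2 = HBC/AG/- → run H
t=7: L0/L1/L2 = HBC/AG/- → run H
t=8: L0/L1/L2 = HBCD/AG/- → run H
t=9: L0/L1/L2 = BCDE/AG/- → run B
t=10: L0/L1/L2 = BCDEF/AG/- → run B
t=11: L0/L1/L2 = CDEF/AG/- → run C
t=12: L0/L1/L2 = CDEF/AG/- → run C
t=13: L0/L1/L2 = CDEF/AG/- → run C
t=14: L0/L1/L2 = DEF/AG/- → run D
t=15: L0/L1/L2 = DEF/AG/- → run D
t=16: L0/L1/L2 = DEF/AG/- → run D
t=17: L0/L1/L2 = EF/AGD/- → run E
t=18: L0/L1/L2 = EF/AGD/- → run E
t=19: L0/L1/L2 = EF/AGD/- → run E
t=20: L0/L1/L2 = F/AGDE/- → run F
t=21: L0/L1/L2 = F/AGDE/- → run F
t=22: L0/L1/L2 = -/AGDE/- → run A
t=23: L0/L1/L2 = -/AGDE/- → run A
t=24: L0/L1/L2 = -/AGDE/- → run A
t=25: L0/L1/L2 = -/AGDE/- → run A
t=26: L0/L1/L2 = -/AGDE/- → run A
t=27: L0/L1/L2 = -/GDE/- → run G
t=28: L0/L1/L2 = -/GDE/- → run G
t=29: L0/L1/L2 = -/GDE/- → run G
t=30: L0/L1/L2 = -/DE/- → run D
t=31: L0/L1/L2 = -/DE/- → run D
t=32: L0/L1/L2 = -/DE/- → run D
t=33: L0/L1/L2 = -/DE/- → run D
t=34: L0/L1/L2 = -/E/- → run E
t=35: L0/L1/L2 = -/E/- → run E
t=36: L0/L1/L2 = -/E/- → run E
t=37: L0/L1/L2 = -/E/- → run E
t=38: (idle)
t=39: (idle)
t=40: (idle)
t=41: (idle)
t=42: (idle)
t=43: (idle)
t=44: (idle)
t=45: (idle)
t=46: (idle)
t=47: (idle)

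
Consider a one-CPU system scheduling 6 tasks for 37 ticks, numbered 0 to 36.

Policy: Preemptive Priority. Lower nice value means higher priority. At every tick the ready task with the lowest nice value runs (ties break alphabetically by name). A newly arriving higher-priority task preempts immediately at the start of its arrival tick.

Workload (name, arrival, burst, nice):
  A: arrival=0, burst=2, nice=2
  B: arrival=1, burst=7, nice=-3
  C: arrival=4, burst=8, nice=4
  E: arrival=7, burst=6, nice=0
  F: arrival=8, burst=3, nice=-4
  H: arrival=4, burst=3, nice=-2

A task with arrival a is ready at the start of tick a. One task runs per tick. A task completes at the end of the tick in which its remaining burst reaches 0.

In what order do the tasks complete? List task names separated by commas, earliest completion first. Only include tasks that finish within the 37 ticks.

t=0: ready={A} → run A
t=1: ready={A,B} → run B
t=2: ready={A,B} → run B
t=3: ready={A,B} → run B
t=4: ready={A,B,C,H} → run B
t=5: ready={A,B,C,H} → run B
t=6: ready={A,B,C,H} → run B
t=7: ready={A,B,C,E,H} → run B
t=8: ready={A,C,E,F,H} → run F
t=9: ready={A,C,E,F,H} → run F
t=10: ready={A,C,E,F,H} → run F
t=11: ready={A,C,E,H} → run H
t=12: ready={A,C,E,H} → run H
t=13: ready={A,C,E,H} → run H
t=14: ready={A,C,E} → run E
t=15: ready={A,C,E} → run E
t=16: ready={A,C,E} → run E
t=17: ready={A,C,E} → run E
t=18: ready={A,C,E} → run E
t=19: ready={A,C,E} → run E
t=20: ready={A,C} → run A
t=21: ready={C} → run C
t=22: ready={C} → run C
t=23: ready={C} → run C
t=24: ready={C} → run C
t=25: ready={C} → run C
t=26: ready={C} → run C
t=27: ready={C} → run C
t=28: ready={C} → run C
t=29: (idle)
t=30: (idle)
t=31: (idle)
t=32: (idle)
t=33: (idle)
t=34: (idle)
t=35: (idle)
t=36: (idle)

completion order = B, F, H, E, A, C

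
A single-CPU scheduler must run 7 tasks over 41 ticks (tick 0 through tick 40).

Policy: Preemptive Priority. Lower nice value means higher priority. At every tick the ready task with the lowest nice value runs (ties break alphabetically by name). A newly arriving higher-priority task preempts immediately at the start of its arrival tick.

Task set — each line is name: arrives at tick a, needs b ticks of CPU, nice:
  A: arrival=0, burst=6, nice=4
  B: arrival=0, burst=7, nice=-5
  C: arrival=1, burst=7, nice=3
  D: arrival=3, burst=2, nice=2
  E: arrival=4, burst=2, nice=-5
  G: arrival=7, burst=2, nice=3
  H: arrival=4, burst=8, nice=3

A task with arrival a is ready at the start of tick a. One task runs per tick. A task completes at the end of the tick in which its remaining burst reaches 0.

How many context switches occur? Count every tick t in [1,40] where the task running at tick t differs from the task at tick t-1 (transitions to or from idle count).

context switches = 7

t=0: ready={A,B} → run B
t=1: ready={A,B,C} → run B
t=2: ready={A,B,C} → run B
t=3: ready={A,B,C,D} → run B
t=4: ready={A,B,C,D,E,H} → run B
t=5: ready={A,B,C,D,E,H} → run B
t=6: ready={A,B,C,D,E,H} → run B
t=7: ready={A,C,D,E,G,H} → run E
t=8: ready={A,C,D,E,G,H} → run E
t=9: ready={A,C,D,G,H} → run D
t=10: ready={A,C,D,G,H} → run D
t=11: ready={A,C,G,H} → run C
t=12: ready={A,C,G,H} → run C
t=13: ready={A,C,G,H} → run C
t=14: ready={A,C,G,H} → run C
t=15: ready={A,C,G,H} → run C
t=16: ready={A,C,G,H} → run C
t=17: ready={A,C,G,H} → run C
t=18: ready={A,G,H} → run G
t=19: ready={A,G,H} → run G
t=20: ready={A,H} → run H
t=21: ready={A,H} → run H
t=22: ready={A,H} → run H
t=23: ready={A,H} → run H
t=24: ready={A,H} → run H
t=25: ready={A,H} → run H
t=26: ready={A,H} → run H
t=27: ready={A,H} → run H
t=28: ready={A} → run A
t=29: ready={A} → run A
t=30: ready={A} → run A
t=31: ready={A} → run A
t=32: ready={A} → run A
t=33: ready={A} → run A
t=34: (idle)
t=35: (idle)
t=36: (idle)
t=37: (idle)
t=38: (idle)
t=39: (idle)
t=40: (idle)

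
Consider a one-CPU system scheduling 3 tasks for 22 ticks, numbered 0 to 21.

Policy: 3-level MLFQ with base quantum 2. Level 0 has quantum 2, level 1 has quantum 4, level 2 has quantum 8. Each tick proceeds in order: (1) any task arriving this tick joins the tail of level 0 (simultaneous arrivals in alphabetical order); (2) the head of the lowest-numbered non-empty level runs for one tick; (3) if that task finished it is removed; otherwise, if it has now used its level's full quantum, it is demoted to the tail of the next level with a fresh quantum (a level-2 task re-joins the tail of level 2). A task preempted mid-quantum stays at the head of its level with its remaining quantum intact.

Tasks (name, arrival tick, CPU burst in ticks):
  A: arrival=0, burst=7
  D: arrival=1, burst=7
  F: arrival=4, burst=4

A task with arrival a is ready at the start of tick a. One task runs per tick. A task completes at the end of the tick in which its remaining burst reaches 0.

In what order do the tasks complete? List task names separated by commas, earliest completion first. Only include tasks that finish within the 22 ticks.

t=0: L0/L1/L2 = A/-/- → run A
t=1: L0/L1/L2 = AD/-/- → run A
t=2: L0/L1/L2 = D/A/- → run D
t=3: L0/L1/L2 = D/A/- → run D
t=4: L0/L1/L2 = F/AD/- → run F
t=5: L0/L1/L2 = F/AD/- → run F
t=6: L0/L1/L2 = -/ADF/- → run A
t=7: L0/L1/L2 = -/ADF/- → run A
t=8: L0/L1/L2 = -/ADF/- → run A
t=9: L0/L1/L2 = -/ADF/- → run A
t=10: L0/L1/L2 = -/DF/A → run D
t=11: L0/L1/L2 = -/DF/A → run D
t=12: L0/L1/L2 = -/DF/A → run D
t=13: L0/L1/L2 = -/DF/A → run D
t=14: L0/L1/L2 = -/F/AD → run F
t=15: L0/L1/L2 = -/F/AD → run F
t=16: L0/L1/L2 = -/-/AD → run A
t=17: L0/L1/L2 = -/-/D → run D
t=18: (idle)
t=19: (idle)
t=20: (idle)
t=21: (idle)

completion order = F, A, D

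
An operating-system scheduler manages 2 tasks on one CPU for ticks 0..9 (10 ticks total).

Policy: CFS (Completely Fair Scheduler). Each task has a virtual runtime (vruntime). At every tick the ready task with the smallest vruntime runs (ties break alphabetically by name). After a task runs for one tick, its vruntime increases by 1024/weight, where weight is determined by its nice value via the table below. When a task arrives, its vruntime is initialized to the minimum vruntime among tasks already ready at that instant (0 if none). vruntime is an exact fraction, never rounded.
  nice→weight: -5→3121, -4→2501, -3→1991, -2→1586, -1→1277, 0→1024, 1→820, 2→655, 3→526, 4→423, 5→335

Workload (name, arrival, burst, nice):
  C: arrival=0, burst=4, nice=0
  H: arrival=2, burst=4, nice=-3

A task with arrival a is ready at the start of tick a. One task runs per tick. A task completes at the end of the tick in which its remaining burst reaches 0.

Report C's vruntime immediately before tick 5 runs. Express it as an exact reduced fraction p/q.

vruntime(C, start of tick 5) = 3/1

t=0: vr[C=0] → run C
t=1: vr[C=1] → run C
t=2: vr[C=2 H=2] → run C
t=3: vr[C=3 H=2] → run H
t=4: vr[C=3 H=5006/1991] → run H
t=5: vr[C=3 H=6030/1991] → run C
t=6: vr[H=6030/1991] → run H
t=7: vr[H=7054/1991] → run H
t=8: (idle)
t=9: (idle)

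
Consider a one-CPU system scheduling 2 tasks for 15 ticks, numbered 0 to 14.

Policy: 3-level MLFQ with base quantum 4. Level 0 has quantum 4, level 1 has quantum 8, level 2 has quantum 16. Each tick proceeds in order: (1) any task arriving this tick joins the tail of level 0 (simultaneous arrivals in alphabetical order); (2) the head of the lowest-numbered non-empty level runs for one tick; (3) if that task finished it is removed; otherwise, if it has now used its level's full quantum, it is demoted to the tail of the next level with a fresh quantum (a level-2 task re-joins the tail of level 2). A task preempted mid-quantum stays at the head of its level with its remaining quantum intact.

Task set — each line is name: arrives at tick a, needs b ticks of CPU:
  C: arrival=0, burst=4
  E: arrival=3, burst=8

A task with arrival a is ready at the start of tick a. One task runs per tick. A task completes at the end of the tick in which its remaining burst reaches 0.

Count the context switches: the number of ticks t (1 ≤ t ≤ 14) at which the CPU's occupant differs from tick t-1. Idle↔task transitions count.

t=0: L0/L1/L2 = C/-/- → run C
t=1: L0/L1/L2 = C/-/- → run C
t=2: L0/L1/L2 = C/-/- → run C
t=3: L0/L1/L2 = CE/-/- → run C
t=4: L0/L1/L2 = E/-/- → run E
t=5: L0/L1/L2 = E/-/- → run E
t=6: L0/L1/L2 = E/-/- → run E
t=7: L0/L1/L2 = E/-/- → run E
t=8: L0/L1/L2 = -/E/- → run E
t=9: L0/L1/L2 = -/E/- → run E
t=10: L0/L1/L2 = -/E/- → run E
t=11: L0/L1/L2 = -/E/- → run E
t=12: (idle)
t=13: (idle)
t=14: (idle)

context switches = 2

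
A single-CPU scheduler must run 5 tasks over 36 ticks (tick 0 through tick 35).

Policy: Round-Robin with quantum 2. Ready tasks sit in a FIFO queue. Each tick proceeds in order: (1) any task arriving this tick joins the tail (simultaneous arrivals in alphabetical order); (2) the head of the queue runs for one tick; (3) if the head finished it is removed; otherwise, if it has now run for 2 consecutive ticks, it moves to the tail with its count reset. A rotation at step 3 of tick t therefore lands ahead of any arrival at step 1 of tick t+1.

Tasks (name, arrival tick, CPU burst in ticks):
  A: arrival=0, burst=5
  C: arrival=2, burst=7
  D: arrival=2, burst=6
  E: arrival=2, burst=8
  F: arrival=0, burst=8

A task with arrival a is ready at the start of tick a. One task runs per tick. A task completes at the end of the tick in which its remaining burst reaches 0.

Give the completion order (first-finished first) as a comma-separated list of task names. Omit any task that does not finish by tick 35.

completion order = A, D, F, C, E

t=0: queue=[A,F] q_used=0 → run A
t=1: queue=[A,F] q_used=1 → run A
t=2: queue=[F,A,C,D,E] q_used=0 → run F
t=3: queue=[F,A,C,D,E] q_used=1 → run F
t=4: queue=[A,C,D,E,F] q_used=0 → run A
t=5: queue=[A,C,D,E,F] q_used=1 → run A
t=6: queue=[C,D,E,F,A] q_used=0 → run C
t=7: queue=[C,D,E,F,A] q_used=1 → run C
t=8: queue=[D,E,F,A,C] q_used=0 → run D
t=9: queue=[D,E,F,A,C] q_used=1 → run D
t=10: queue=[E,F,A,C,D] q_used=0 → run E
t=11: queue=[E,F,A,C,D] q_used=1 → run E
t=12: queue=[F,A,C,D,E] q_used=0 → run F
t=13: queue=[F,A,C,D,E] q_used=1 → run F
t=14: queue=[A,C,D,E,F] q_used=0 → run A
t=15: queue=[C,D,E,F] q_used=0 → run C
t=16: queue=[C,D,E,F] q_used=1 → run C
t=17: queue=[D,E,F,C] q_used=0 → run D
t=18: queue=[D,E,F,C] q_used=1 → run D
t=19: queue=[E,F,C,D] q_used=0 → run E
t=20: queue=[E,F,C,D] q_used=1 → run E
t=21: queue=[F,C,D,E] q_used=0 → run F
t=22: queue=[F,C,D,E] q_used=1 → run F
t=23: queue=[C,D,E,F] q_used=0 → run C
t=24: queue=[C,D,E,F] q_used=1 → run C
t=25: queue=[D,E,F,C] q_used=0 → run D
t=26: queue=[D,E,F,C] q_used=1 → run D
t=27: queue=[E,F,C] q_used=0 → run E
t=28: queue=[E,F,C] q_used=1 → run E
t=29: queue=[F,C,E] q_used=0 → run F
t=30: queue=[F,C,E] q_used=1 → run F
t=31: queue=[C,E] q_used=0 → run C
t=32: queue=[E] q_used=0 → run E
t=33: queue=[E] q_used=1 → run E
t=34: (idle)
t=35: (idle)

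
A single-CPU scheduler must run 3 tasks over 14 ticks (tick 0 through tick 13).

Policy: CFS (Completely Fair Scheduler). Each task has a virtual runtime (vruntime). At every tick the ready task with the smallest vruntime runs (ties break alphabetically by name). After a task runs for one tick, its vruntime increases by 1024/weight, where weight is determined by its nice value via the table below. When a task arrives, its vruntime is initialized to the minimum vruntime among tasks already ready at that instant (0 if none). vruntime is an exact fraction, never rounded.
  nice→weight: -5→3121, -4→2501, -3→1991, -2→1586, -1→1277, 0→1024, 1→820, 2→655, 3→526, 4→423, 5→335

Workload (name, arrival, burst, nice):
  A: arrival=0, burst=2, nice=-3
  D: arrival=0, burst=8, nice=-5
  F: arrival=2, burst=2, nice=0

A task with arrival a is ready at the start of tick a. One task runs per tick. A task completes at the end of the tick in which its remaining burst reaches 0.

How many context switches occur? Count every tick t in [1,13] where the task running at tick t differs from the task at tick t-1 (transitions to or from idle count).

context switches = 7

t=0: vr[A=0 D=0] → run A
t=1: vr[A=1024/1991 D=0] → run D
t=2: vr[A=1024/1991 D=1024/3121 F=1024/3121] → run D
t=3: vr[A=1024/1991 D=2048/3121 F=1024/3121] → run F
t=4: vr[A=1024/1991 D=2048/3121 F=4145/3121] → run A
t=5: vr[D=2048/3121 F=4145/3121] → run D
t=6: vr[D=3072/3121 F=4145/3121] → run D
t=7: vr[D=4096/3121 F=4145/3121] → run D
t=8: vr[D=5120/3121 F=4145/3121] → run F
t=9: vr[D=5120/3121] → run D
t=10: vr[D=6144/3121] → run D
t=11: vr[D=7168/3121] → run D
t=12: (idle)
t=13: (idle)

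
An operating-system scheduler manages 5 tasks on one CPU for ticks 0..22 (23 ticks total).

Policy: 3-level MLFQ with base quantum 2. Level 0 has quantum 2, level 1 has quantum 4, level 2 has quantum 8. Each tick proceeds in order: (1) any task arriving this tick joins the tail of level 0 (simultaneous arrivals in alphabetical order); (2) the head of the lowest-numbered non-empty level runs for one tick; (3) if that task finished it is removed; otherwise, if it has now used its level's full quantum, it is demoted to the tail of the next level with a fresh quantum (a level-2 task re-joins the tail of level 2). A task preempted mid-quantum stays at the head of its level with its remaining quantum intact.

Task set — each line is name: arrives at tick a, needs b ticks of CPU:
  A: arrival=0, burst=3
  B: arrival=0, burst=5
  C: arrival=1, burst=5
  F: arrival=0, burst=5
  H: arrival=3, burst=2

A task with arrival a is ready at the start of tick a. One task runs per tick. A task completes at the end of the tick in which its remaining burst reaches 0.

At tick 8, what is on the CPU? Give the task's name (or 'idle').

running at tick 8 = H

t=0: L0/L1/L2 = ABF/-/- → run A
t=1: L0/L1/L2 = ABFC/-/- → run A
t=2: L0/L1/L2 = BFC/A/- → run B
t=3: L0/L1/L2 = BFCH/A/- → run B
t=4: L0/L1/L2 = FCH/AB/- → run F
t=5: L0/L1/L2 = FCH/AB/- → run F
t=6: L0/L1/L2 = CH/ABF/- → run C
t=7: L0/L1/L2 = CH/ABF/- → run C
t=8: L0/L1/L2 = H/ABFC/- → run H
t=9: L0/L1/L2 = H/ABFC/- → run H
t=10: L0/L1/L2 = -/ABFC/- → run A
t=11: L0/L1/L2 = -/BFC/- → run B
t=12: L0/L1/L2 = -/BFC/- → run B
t=13: L0/L1/L2 = -/BFC/- → run B
t=14: L0/L1/L2 = -/FC/- → run F
t=15: L0/L1/L2 = -/FC/- → run F
t=16: L0/L1/L2 = -/FC/- → run F
t=17: L0/L1/L2 = -/C/- → run C
t=18: L0/L1/L2 = -/C/- → run C
t=19: L0/L1/L2 = -/C/- → run C
t=20: (idle)
t=21: (idle)
t=22: (idle)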